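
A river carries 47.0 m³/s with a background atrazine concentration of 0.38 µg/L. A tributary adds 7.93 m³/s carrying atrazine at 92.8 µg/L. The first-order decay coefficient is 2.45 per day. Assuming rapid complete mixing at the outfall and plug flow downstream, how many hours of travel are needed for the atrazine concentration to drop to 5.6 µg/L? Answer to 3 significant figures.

After mixing, C = (47.00·0.3800 + 7.930·92.80) / 54.93 = 753.8/54.93 = 13.72 µg/L.
13.72·exp(−k·t) = 5.6 → t = ln(13.72/5.6)/k = 31610 s = 8.780 h.

8.78 h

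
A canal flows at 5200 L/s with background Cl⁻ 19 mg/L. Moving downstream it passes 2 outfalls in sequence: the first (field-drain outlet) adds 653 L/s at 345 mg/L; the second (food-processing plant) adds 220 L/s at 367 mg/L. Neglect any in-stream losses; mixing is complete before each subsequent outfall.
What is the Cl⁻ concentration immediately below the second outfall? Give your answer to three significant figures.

66.7 mg/L

Below outfall 1: Q → 5853 L/s, C = (5200·19.00 + 653.0·345.0)/5853 = 55.37 mg/L.
Below outfall 2: Q → 6073 L/s, C = (5853·55.37 + 220.0·367.0)/6073 = 66.66 mg/L.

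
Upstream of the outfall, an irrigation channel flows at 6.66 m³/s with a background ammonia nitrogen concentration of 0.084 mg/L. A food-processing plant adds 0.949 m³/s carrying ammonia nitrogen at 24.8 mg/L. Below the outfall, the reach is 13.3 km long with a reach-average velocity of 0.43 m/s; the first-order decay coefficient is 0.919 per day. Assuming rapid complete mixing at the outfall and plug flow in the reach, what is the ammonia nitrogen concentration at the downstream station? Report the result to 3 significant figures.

Mass balance: C = (6.660·0.08400 + 0.9490·24.80) / 7.609 = 24.09/7.609 = 3.167 mg/L.
Travel time t = 13.3·1000 / 0.43 = 30930 s = 8.592 h.
First-order decay: C = 3.167·exp(−k·t) = 3.167·0.7196 = 2.279 mg/L.

2.28 mg/L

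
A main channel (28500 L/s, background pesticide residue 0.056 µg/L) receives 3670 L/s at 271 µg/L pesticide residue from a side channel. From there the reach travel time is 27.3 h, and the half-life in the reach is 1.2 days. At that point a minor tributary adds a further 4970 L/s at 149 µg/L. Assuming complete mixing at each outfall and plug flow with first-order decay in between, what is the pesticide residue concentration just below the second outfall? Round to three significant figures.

Mass balance: C = (28500·0.05600 + 3670·271.0) / 32170 = 996200/32170 = 30.97 µg/L; combined flow 32170 L/s.
Half-life 1.2 d → k = ln 2 / 1.2 = 0.5776 d⁻¹.
First-order decay: C = 30.97·exp(−k·t) = 30.97·0.5184 = 16.05 µg/L.
Second outfall: C = (32170·16.05 + 4970·149.0)/37140 = 33.84 µg/L.

33.8 µg/L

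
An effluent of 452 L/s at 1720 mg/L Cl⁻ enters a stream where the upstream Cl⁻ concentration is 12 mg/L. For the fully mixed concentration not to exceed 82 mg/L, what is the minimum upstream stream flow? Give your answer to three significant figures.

10600 L/s

Set C_mix = 82: (Q·12.00 + 452.0·1720) / (Q + 452.0) = 82
→ Q = 452.0·(1720 − 82)/(82 − 12.00) = 10580 L/s.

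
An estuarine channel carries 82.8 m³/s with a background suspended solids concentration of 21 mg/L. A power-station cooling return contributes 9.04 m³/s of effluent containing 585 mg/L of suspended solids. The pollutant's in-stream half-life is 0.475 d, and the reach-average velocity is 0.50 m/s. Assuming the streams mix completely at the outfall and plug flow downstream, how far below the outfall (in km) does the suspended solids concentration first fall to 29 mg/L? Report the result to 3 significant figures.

Mixed concentration C = ΣQC/ΣQ = (82.80·21.00 + 9.040·585.0) / 91.84 = 7027/91.84 = 76.52 mg/L.
Half-life 0.475 d → k = ln 2 / 0.475 = 1.459 d⁻¹.
Set 76.52·exp(−k·t) = 29 → t = ln(76.52/29)/k = 57440 s = 15.96 h.
Distance = v·t = 0.50·57440 = 28720 m = 28.72 km.

28.7 km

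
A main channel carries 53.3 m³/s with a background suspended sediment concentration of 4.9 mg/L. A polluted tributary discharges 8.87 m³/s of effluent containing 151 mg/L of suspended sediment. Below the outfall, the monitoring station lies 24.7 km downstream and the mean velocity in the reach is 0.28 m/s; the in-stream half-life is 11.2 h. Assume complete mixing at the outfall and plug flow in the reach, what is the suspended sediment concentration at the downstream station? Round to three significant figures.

Mass balance: C = (53.30·4.900 + 8.870·151.0) / 62.17 = 1601/62.17 = 25.74 mg/L.
Travel time t = 24.7·1000 / 0.28 = 88210 s = 24.50 h.
Half-life 11.2 h → k = ln 2 / 11.2 = 0.06189 h⁻¹ = 1.485 d⁻¹.
Decay over the reach: 25.74·exp(−kt) = 25.74·0.2195 = 5.650 mg/L.

5.65 mg/L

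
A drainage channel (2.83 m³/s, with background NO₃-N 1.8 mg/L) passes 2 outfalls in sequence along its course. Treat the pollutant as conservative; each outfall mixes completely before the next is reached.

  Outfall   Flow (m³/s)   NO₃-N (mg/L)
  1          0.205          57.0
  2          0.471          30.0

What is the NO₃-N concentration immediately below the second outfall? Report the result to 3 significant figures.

After outfall 1: Q = 2.830 + 0.2050 = 3.035 m³/s; C = (2.830·1.800 + 0.2050·57.00)/3.035 = 5.529 mg/L.
After outfall 2: Q = 3.035 + 0.4710 = 3.506 m³/s; C = (3.035·5.529 + 0.4710·30.00)/3.506 = 8.816 mg/L.

8.82 mg/L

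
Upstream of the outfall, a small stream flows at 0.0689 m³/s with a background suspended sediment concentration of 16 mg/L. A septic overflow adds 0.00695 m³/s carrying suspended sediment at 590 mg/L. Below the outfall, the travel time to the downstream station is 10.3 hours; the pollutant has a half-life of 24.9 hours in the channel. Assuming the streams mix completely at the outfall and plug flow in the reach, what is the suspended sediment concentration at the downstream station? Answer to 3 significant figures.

51.5 mg/L

Flow-weighted average: C = (0.06890·16.00 + 0.006950·590.0) / 0.07585 = 5.203/0.07585 = 68.59 mg/L.
Half-life 24.9 h → k = ln 2 / 24.9 = 0.02784 h⁻¹ = 0.6681 d⁻¹.
First-order decay: C = 68.59·exp(−k·t) = 68.59·0.7507 = 51.50 mg/L.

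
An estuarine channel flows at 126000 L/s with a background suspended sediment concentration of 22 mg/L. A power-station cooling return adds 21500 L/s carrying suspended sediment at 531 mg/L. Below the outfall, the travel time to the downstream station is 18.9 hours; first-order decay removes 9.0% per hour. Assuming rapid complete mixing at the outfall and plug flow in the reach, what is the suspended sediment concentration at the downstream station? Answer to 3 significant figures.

After mixing, C = (126000·22.00 + 21500·531.0) / 147500 = 14190000/147500 = 96.19 mg/L.
9.0%/h lost → k = −ln(1 − 0.09) = 0.09431 h⁻¹.
Decay over the reach: 96.19·exp(−kt) = 96.19·0.1682 = 16.18 mg/L.

16.2 mg/L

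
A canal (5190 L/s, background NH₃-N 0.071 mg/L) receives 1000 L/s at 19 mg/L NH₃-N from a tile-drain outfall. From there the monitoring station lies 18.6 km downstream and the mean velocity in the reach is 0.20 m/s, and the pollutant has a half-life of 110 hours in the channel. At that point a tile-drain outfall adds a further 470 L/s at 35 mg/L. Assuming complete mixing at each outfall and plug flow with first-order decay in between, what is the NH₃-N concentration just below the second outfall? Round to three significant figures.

Conservation of mass: C = (5190·0.07100 + 1000·19.00) / 6190 = 19370/6190 = 3.129 mg/L; combined flow 6190 L/s.
Travel time t = 18.6·1000 / 0.20 = 93000 s = 25.83 h.
Half-life 110 h → k = ln 2 / 110 = 0.006301 h⁻¹ = 0.1512 d⁻¹.
Applying C = C₀e^(−kt): 3.129 × 0.8498 = 2.659 mg/L.
Second outfall: C = (6190·2.659 + 470.0·35.00)/6660 = 4.941 mg/L.

4.94 mg/L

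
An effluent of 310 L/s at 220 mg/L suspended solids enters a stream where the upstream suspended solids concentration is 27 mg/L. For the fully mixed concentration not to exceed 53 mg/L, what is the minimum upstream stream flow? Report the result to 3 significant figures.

1990 L/s

Set C_mix = 53: (Q·27.00 + 310.0·220.0) / (Q + 310.0) = 53
→ Q = 310.0·(220.0 − 53)/(53 − 27.00) = 1991 L/s.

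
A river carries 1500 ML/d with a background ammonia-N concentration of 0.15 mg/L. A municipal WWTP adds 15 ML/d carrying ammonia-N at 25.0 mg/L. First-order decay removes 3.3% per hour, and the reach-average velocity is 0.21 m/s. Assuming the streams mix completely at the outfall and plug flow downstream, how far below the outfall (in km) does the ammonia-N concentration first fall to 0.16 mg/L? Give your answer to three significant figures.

After mixing, C = (1500·0.1500 + 15.00·25.00) / 1515 = 600.0/1515 = 0.3960 mg/L.
3.3%/h lost → k = −ln(1 − 0.033) = 0.03356 h⁻¹.
Set 0.3960·exp(−k·t) = 0.16 → t = ln(0.3960/0.16)/k = 97230 s = 27.01 h.
Distance = v·t = 0.21·97230 = 20420 m = 20.42 km.

20.4 km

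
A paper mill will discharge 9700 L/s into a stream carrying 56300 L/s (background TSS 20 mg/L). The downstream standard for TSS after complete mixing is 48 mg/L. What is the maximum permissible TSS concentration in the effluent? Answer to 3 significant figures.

At the limit, (Qr·Cr + Qe·Cₑ)/(Qr + Qe) = 48:
Cₑ = (66000·48 − 56300·20.00) / 9700 = 210.5 mg/L.

211 mg/L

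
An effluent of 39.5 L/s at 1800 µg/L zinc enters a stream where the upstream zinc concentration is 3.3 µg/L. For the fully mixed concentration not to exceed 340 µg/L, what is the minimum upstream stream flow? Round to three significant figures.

Set C_mix = 340: (Q·3.300 + 39.50·1800) / (Q + 39.50) = 340
→ Q = 39.50·(1800 − 340)/(340 − 3.300) = 171.3 L/s.

171 L/s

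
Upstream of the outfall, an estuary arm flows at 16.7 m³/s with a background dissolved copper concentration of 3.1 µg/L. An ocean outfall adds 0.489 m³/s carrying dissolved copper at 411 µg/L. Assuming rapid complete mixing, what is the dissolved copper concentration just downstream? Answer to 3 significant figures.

14.7 µg/L

After mixing, C = (16.70·3.100 + 0.4890·411.0) / 17.19 = 252.7/17.19 = 14.70 µg/L.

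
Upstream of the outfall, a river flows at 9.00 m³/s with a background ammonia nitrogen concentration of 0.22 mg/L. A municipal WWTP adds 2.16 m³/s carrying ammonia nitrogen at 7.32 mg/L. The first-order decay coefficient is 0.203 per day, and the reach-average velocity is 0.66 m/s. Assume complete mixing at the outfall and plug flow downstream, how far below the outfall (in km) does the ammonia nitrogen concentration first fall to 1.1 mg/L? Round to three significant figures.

After mixing, C = (9.000·0.2200 + 2.160·7.320) / 11.16 = 17.79/11.16 = 1.594 mg/L.
Set 1.594·exp(−k·t) = 1.1 → t = ln(1.594/1.1)/k = 157900 s = 43.87 h.
Distance = v·t = 0.66·157900 = 104200 m = 104.2 km.

104 km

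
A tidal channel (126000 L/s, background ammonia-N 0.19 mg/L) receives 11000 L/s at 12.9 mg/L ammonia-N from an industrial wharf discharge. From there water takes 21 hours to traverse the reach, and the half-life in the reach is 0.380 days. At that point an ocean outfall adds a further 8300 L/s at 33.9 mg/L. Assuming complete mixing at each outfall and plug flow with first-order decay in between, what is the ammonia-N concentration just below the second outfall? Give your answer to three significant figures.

2.17 mg/L

Mixed concentration C = ΣQC/ΣQ = (126000·0.1900 + 11000·12.90) / 137000 = 165800/137000 = 1.211 mg/L; combined flow 137000 L/s.
Half-life 0.380 d → k = ln 2 / 0.380 = 1.824 d⁻¹.
First-order decay: C = 1.211·exp(−k·t) = 1.211·0.2027 = 0.2454 mg/L.
Second outfall: C = (137000·0.2454 + 8300·33.90)/145300 = 2.168 mg/L.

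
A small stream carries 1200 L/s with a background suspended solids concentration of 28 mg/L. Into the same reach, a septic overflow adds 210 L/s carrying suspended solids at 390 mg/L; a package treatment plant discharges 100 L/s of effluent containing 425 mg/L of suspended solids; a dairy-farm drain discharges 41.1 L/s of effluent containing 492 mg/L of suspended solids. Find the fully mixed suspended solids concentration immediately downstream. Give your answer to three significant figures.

115 mg/L

Mass balance: C = (1200·28.00 + 210.0·390.0 + 100.0·425.0 + 41.10·492.0) / 1551 = 178200/1551 = 114.9 mg/L.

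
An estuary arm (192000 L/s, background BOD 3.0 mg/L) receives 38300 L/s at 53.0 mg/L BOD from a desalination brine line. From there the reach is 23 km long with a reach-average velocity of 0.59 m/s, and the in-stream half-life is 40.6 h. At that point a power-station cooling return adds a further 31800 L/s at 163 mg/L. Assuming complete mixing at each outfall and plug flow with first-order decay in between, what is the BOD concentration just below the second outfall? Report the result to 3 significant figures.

After mixing, C = (192000·3.000 + 38300·53.00) / 230300 = 2606000/230300 = 11.32 mg/L; combined flow 230300 L/s.
Travel time t = 23·1000 / 0.59 = 38980 s = 10.83 h.
Half-life 40.6 h → k = ln 2 / 40.6 = 0.01707 h⁻¹ = 0.4097 d⁻¹.
Decay over the reach: 11.32·exp(−kt) = 11.32·0.8312 = 9.405 mg/L.
Second outfall: C = (230300·9.405 + 31800·163.0)/262100 = 28.04 mg/L.

28.0 mg/L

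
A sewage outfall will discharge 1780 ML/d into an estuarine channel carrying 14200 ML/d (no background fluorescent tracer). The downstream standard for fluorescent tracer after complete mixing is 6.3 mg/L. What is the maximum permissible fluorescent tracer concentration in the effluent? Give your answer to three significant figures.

At the limit, (Qr·Cr + Qe·Cₑ)/(Qr + Qe) = 6.3:
Cₑ = (15980·6.3 − 14200·0) / 1780 = 56.56 mg/L.

56.6 mg/L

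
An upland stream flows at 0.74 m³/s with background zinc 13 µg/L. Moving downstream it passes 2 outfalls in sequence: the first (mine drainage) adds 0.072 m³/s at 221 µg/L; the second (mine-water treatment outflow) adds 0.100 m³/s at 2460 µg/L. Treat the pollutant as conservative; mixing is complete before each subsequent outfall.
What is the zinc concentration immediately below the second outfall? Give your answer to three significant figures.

298 µg/L

Outfall 1: combined Q = 0.8120 m³/s; C = (0.7400·13.00 + 0.07200·221.0)/0.8120 = 31.44 µg/L.
Outfall 2: combined Q = 0.9120 m³/s; C = (0.8120·31.44 + 0.1000·2460)/0.9120 = 297.7 µg/L.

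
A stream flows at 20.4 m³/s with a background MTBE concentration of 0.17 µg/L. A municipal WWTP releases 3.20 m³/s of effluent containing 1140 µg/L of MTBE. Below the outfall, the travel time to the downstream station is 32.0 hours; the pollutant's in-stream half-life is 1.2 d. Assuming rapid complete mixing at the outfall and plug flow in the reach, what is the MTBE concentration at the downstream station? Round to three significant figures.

71.6 µg/L

Mass balance: C = (20.40·0.1700 + 3.200·1140) / 23.60 = 3651/23.60 = 154.7 µg/L.
Half-life 1.2 d → k = ln 2 / 1.2 = 0.5776 d⁻¹.
First-order decay: C = 154.7·exp(−k·t) = 154.7·0.4629 = 71.63 µg/L.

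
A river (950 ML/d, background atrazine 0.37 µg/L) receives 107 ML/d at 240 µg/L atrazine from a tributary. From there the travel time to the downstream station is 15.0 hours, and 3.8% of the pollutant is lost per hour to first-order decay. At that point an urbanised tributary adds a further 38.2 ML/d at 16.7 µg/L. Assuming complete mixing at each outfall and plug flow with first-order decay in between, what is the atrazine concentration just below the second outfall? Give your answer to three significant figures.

13.9 µg/L

Flow-weighted average: C = (950.0·0.3700 + 107.0·240.0) / 1057 = 26030/1057 = 24.63 µg/L; combined flow 1057 ML/d.
3.8%/h lost → k = −ln(1 − 0.038) = 0.03874 h⁻¹.
Decay over the reach: 24.63·exp(−kt) = 24.63·0.5593 = 13.77 µg/L.
Second outfall: C = (1057·13.77 + 38.20·16.70)/1095 = 13.88 µg/L.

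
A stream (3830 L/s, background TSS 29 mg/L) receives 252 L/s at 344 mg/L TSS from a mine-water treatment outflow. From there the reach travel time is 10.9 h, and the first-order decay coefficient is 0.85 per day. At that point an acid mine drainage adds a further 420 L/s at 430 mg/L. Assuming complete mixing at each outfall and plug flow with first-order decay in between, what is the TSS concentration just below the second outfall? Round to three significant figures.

Conservation of mass: C = (3830·29.00 + 252.0·344.0) / 4082 = 197800/4082 = 48.45 mg/L; combined flow 4082 L/s.
Applying C = C₀e^(−kt): 48.45 × 0.6797 = 32.93 mg/L.
At the second outfall, C = (4082·32.93 + 420.0·430.0) / (4082 + 420.0) = 69.97 mg/L.

70.0 mg/L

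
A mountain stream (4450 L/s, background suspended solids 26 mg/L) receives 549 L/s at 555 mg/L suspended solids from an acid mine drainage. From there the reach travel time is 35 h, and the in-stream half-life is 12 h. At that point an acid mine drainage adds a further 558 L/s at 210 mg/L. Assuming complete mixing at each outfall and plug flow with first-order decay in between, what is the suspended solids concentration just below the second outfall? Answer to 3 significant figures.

Mixed concentration C = ΣQC/ΣQ = (4450·26.00 + 549.0·555.0) / 4999 = 420400/4999 = 84.10 mg/L; combined flow 4999 L/s.
Half-life 12 h → k = ln 2 / 12 = 0.05776 h⁻¹ = 1.386 d⁻¹.
Applying C = C₀e^(−kt): 84.10 × 0.1324 = 11.14 mg/L.
At the second outfall, C = (4999·11.14 + 558.0·210.0) / (4999 + 558.0) = 31.11 mg/L.

31.1 mg/L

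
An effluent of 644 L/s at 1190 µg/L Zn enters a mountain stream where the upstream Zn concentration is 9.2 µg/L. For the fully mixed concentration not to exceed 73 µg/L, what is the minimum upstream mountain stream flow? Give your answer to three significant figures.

Set C_mix = 73: (Q·9.200 + 644.0·1190) / (Q + 644.0) = 73
→ Q = 644.0·(1190 − 73)/(73 − 9.200) = 11280 L/s.

11300 L/s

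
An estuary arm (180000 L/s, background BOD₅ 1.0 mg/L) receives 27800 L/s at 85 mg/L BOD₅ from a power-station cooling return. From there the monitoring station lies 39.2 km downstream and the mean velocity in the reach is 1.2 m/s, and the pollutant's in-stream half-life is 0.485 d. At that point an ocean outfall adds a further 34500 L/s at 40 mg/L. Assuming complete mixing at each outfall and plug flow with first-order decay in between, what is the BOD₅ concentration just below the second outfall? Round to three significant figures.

11.8 mg/L

Flow-weighted average: C = (180000·1.000 + 27800·85.00) / 207800 = 2543000/207800 = 12.24 mg/L; combined flow 207800 L/s.
Travel time t = 39.2·1000 / 1.2 = 32670 s = 9.074 h.
Half-life 0.485 d → k = ln 2 / 0.485 = 1.429 d⁻¹.
Applying C = C₀e^(−kt): 12.24 × 0.5825 = 7.129 mg/L.
Second outfall: C = (207800·7.129 + 34500·40.00)/242300 = 11.81 mg/L.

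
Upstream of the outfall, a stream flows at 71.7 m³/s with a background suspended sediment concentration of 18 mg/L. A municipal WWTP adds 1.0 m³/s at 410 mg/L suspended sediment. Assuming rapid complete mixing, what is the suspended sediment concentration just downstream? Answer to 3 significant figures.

Flow-weighted average: C = (71.70·18.00 + 1.000·410.0) / 72.70 = 1701/72.70 = 23.39 mg/L.

23.4 mg/L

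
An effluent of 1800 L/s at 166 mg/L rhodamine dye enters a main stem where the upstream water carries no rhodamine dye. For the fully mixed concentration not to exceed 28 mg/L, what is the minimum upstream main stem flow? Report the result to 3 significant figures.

Set C_mix = 28: (Q·0 + 1800·166.0) / (Q + 1800) = 28
→ Q = 1800·(166.0 − 28)/(28 − 0) = 8871 L/s.

8870 L/s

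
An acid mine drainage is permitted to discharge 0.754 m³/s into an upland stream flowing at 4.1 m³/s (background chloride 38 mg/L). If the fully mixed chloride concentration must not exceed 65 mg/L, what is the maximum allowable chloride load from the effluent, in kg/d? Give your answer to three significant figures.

13800 kg/d

Mass balance at the limit: 4.100·38.00 + 0.7540·Cₑ = 4.854·65 → Cₑ = 211.8 mg/L.
Load = 0.7540 m³/s × 211.8 g/m³ × 86 400 s/d = 13800 kg/d.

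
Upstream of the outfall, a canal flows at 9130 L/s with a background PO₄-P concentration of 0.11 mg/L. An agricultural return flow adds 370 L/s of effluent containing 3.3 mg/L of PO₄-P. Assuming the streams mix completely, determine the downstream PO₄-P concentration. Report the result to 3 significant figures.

Mass balance: C = (9130·0.1100 + 370.0·3.300) / 9500 = 2225/9500 = 0.2342 mg/L.

0.234 mg/L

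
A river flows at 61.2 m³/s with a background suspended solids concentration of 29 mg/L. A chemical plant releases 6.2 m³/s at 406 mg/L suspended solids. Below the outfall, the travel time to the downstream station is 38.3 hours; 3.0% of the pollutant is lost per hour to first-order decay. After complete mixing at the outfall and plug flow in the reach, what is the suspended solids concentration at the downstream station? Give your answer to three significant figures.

After mixing, C = (61.20·29.00 + 6.200·406.0) / 67.40 = 4292/67.40 = 63.68 mg/L.
3.0%/h lost → k = −ln(1 − 0.03) = 0.03046 h⁻¹.
After decay, C = 63.68 × e^(−kt) = 63.68 × 0.3114 = 19.83 mg/L.

19.8 mg/L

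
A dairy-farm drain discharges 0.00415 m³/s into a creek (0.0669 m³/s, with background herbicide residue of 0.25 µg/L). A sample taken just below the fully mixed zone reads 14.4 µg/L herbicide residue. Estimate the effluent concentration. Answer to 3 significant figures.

Mass balance: 0.06690·0.2500 + 0.004150·Cₑ = 0.07105·14.40
→ Cₑ = (0.07105·14.40 − 0.06690·0.2500) / 0.004150 = 242.5 µg/L.

243 µg/L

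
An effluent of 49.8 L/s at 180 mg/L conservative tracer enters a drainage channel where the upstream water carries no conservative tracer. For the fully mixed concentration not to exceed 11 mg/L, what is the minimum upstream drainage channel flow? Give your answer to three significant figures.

765 L/s

Set C_mix = 11: (Q·0 + 49.80·180.0) / (Q + 49.80) = 11
→ Q = 49.80·(180.0 − 11)/(11 − 0) = 765.1 L/s.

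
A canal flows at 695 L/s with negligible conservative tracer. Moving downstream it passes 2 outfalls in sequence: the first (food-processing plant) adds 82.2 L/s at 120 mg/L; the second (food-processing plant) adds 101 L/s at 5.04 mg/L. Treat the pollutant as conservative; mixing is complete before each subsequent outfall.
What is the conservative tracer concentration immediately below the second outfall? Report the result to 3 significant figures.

11.8 mg/L

After outfall 1: Q = 695.0 + 82.20 = 777.2 L/s; C = (695.0·0 + 82.20·120.0)/777.2 = 12.69 mg/L.
After outfall 2: Q = 777.2 + 101.0 = 878.2 L/s; C = (777.2·12.69 + 101.0·5.040)/878.2 = 11.81 mg/L.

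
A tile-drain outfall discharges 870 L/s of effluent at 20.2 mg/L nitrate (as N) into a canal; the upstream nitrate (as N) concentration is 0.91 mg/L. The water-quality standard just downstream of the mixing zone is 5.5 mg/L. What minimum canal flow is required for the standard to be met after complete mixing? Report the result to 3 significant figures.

Set C_mix = 5.5: (Q·0.9100 + 870.0·20.20) / (Q + 870.0) = 5.5
→ Q = 870.0·(20.20 − 5.5)/(5.5 − 0.9100) = 2786 L/s.

2790 L/s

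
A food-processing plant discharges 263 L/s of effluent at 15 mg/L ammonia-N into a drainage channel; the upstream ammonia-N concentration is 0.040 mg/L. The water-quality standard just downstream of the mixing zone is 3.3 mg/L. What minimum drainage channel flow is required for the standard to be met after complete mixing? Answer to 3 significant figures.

Set C_mix = 3.3: (Q·0.04000 + 263.0·15.00) / (Q + 263.0) = 3.3
→ Q = 263.0·(15.00 − 3.3)/(3.3 − 0.04000) = 943.9 L/s.

944 L/s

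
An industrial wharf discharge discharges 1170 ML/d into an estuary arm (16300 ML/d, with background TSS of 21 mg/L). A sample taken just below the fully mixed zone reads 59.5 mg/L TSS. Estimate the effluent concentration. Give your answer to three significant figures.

596 mg/L

Mass balance: 16300·21.00 + 1170·Cₑ = 17470·59.50
→ Cₑ = (17470·59.50 − 16300·21.00) / 1170 = 595.9 mg/L.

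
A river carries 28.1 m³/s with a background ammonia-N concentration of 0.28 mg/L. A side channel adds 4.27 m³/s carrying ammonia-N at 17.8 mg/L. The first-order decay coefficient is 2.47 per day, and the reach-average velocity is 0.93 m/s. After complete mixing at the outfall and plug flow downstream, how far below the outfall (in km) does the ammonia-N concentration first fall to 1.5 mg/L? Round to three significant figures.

Flow-weighted average: C = (28.10·0.2800 + 4.270·17.80) / 32.37 = 83.87/32.37 = 2.591 mg/L.
Set 2.591·exp(−k·t) = 1.5 → t = ln(2.591/1.5)/k = 19120 s = 5.311 h.
Distance = v·t = 0.93·19120 = 17780 m = 17.78 km.

17.8 km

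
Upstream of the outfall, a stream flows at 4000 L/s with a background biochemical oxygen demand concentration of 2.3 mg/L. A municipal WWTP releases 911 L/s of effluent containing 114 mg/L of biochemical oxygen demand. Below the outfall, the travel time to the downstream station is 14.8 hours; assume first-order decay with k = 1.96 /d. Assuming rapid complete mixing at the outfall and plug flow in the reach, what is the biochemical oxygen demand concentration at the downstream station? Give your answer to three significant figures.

6.87 mg/L

Flow-weighted average: C = (4000·2.300 + 911.0·114.0) / 4911 = 113100/4911 = 23.02 mg/L.
Decay over the reach: 23.02·exp(−kt) = 23.02·0.2986 = 6.874 mg/L.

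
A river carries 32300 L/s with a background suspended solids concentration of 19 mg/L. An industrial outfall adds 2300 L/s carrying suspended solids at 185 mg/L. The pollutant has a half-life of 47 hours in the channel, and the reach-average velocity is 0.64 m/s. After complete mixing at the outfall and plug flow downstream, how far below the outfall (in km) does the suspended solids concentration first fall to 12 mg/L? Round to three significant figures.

143 km

Conservation of mass: C = (32300·19.00 + 2300·185.0) / 34600 = 1039000/34600 = 30.03 mg/L.
Half-life 47 h → k = ln 2 / 47 = 0.01475 h⁻¹ = 0.3539 d⁻¹.
Set 30.03·exp(−k·t) = 12 → t = ln(30.03/12)/k = 224000 s = 62.21 h.
Distance = v·t = 0.64·224000 = 143300 m = 143.3 km.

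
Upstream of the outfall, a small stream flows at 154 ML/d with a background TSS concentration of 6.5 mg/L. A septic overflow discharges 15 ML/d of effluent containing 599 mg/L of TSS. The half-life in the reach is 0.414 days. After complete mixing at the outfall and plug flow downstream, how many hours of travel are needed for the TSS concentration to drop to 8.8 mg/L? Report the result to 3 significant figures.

After mixing, C = (154.0·6.500 + 15.00·599.0) / 169.0 = 9986/169.0 = 59.09 mg/L.
Half-life 0.414 d → k = ln 2 / 0.414 = 1.674 d⁻¹.
59.09·exp(−k·t) = 8.8 → t = ln(59.09/8.8)/k = 98270 s = 27.30 h.

27.3 h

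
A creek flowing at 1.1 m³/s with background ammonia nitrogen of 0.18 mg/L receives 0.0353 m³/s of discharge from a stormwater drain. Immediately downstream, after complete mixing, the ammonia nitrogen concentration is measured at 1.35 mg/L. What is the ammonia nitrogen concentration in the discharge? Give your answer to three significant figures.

37.8 mg/L

Mass balance: 1.100·0.1800 + 0.03530·Cₑ = 1.135·1.350
→ Cₑ = (1.135·1.350 − 1.100·0.1800) / 0.03530 = 37.81 mg/L.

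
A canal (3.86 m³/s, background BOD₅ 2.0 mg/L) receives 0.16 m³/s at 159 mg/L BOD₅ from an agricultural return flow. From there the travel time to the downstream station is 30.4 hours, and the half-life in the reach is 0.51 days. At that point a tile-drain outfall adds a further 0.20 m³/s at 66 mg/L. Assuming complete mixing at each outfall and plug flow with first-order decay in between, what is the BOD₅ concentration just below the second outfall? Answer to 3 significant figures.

4.53 mg/L

After mixing, C = (3.860·2.000 + 0.1600·159.0) / 4.020 = 33.16/4.020 = 8.249 mg/L; combined flow 4.020 m³/s.
Half-life 0.51 d → k = ln 2 / 0.51 = 1.359 d⁻¹.
First-order decay: C = 8.249·exp(−k·t) = 8.249·0.1788 = 1.475 mg/L.
Second outfall: C = (4.020·1.475 + 0.2000·66.00)/4.220 = 4.533 mg/L.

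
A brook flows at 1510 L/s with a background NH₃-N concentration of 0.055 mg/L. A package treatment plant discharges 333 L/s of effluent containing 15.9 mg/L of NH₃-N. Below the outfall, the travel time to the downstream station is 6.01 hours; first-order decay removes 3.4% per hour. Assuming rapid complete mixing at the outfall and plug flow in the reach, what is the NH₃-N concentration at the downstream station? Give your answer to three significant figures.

Conservation of mass: C = (1510·0.05500 + 333.0·15.90) / 1843 = 5378/1843 = 2.918 mg/L.
3.4%/h lost → k = −ln(1 − 0.034) = 0.03459 h⁻¹.
First-order decay: C = 2.918·exp(−k·t) = 2.918·0.8123 = 2.370 mg/L.

2.37 mg/L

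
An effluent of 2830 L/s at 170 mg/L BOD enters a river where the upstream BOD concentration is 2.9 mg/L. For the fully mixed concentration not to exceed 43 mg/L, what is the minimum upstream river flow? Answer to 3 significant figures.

Set C_mix = 43: (Q·2.900 + 2830·170.0) / (Q + 2830) = 43
→ Q = 2830·(170.0 − 43)/(43 − 2.900) = 8963 L/s.

8960 L/s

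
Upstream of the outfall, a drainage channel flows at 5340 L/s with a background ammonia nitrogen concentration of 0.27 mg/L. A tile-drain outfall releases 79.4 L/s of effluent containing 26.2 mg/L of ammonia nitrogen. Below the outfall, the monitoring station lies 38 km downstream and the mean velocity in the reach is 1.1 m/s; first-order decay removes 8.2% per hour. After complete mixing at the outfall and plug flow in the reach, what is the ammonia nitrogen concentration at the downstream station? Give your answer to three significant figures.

0.286 mg/L

After mixing, C = (5340·0.2700 + 79.40·26.20) / 5419 = 3522/5419 = 0.6499 mg/L.
Travel time t = 38·1000 / 1.1 = 34550 s = 9.596 h.
8.2%/h lost → k = −ln(1 − 0.082) = 0.08556 h⁻¹.
Decay over the reach: 0.6499·exp(−kt) = 0.6499·0.4400 = 0.2859 mg/L.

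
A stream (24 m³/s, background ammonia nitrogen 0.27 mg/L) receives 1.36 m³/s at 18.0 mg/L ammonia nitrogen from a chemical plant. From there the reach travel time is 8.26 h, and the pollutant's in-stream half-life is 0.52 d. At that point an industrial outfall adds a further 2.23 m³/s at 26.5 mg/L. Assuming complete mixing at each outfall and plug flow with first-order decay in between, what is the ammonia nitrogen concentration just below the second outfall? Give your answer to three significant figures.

Flow-weighted average: C = (24.00·0.2700 + 1.360·18.00) / 25.36 = 30.96/25.36 = 1.221 mg/L; combined flow 25.36 m³/s.
Half-life 0.52 d → k = ln 2 / 0.52 = 1.333 d⁻¹.
Applying C = C₀e^(−kt): 1.221 × 0.6321 = 0.7716 mg/L.
Second outfall: C = (25.36·0.7716 + 2.230·26.50)/27.59 = 2.851 mg/L.

2.85 mg/L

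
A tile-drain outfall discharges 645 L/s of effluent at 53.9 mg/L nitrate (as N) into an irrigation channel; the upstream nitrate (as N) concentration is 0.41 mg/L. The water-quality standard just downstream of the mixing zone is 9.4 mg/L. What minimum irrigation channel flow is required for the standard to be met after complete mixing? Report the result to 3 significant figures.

Set C_mix = 9.4: (Q·0.4100 + 645.0·53.90) / (Q + 645.0) = 9.4
→ Q = 645.0·(53.90 − 9.4)/(9.4 − 0.4100) = 3193 L/s.

3190 L/s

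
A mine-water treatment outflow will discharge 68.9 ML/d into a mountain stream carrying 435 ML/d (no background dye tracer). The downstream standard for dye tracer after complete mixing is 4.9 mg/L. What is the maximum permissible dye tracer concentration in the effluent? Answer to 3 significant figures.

At the limit, (Qr·Cr + Qe·Cₑ)/(Qr + Qe) = 4.9:
Cₑ = (503.9·4.9 − 435.0·0) / 68.90 = 35.84 mg/L.

35.8 mg/L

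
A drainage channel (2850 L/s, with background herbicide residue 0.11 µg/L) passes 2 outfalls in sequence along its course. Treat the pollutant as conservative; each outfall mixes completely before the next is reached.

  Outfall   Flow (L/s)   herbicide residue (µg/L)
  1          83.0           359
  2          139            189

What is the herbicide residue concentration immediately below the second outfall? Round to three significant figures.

Outfall 1: combined Q = 2933 L/s; C = (2850·0.1100 + 83.00·359.0)/2933 = 10.27 µg/L.
Outfall 2: combined Q = 3072 L/s; C = (2933·10.27 + 139.0·189.0)/3072 = 18.35 µg/L.

18.4 µg/L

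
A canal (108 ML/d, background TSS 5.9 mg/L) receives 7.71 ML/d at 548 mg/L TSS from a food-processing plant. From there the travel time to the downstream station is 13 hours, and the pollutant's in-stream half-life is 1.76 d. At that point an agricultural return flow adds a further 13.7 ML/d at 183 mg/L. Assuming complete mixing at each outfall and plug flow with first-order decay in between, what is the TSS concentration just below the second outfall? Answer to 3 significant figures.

49.7 mg/L

After mixing, C = (108.0·5.900 + 7.710·548.0) / 115.7 = 4862/115.7 = 42.02 mg/L; combined flow 115.7 ML/d.
Half-life 1.76 d → k = ln 2 / 1.76 = 0.3938 d⁻¹.
Decay over the reach: 42.02·exp(−kt) = 42.02·0.8079 = 33.95 mg/L.
Second outfall: C = (115.7·33.95 + 13.70·183.0)/129.4 = 49.73 mg/L.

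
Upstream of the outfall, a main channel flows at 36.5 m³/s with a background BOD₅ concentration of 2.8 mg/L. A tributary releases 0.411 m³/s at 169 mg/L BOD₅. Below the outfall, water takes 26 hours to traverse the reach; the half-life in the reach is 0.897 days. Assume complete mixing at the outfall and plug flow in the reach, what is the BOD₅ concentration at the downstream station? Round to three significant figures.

After mixing, C = (36.50·2.800 + 0.4110·169.0) / 36.91 = 171.7/36.91 = 4.651 mg/L.
Half-life 0.897 d → k = ln 2 / 0.897 = 0.7727 d⁻¹.
First-order decay: C = 4.651·exp(−k·t) = 4.651·0.4329 = 2.013 mg/L.

2.01 mg/L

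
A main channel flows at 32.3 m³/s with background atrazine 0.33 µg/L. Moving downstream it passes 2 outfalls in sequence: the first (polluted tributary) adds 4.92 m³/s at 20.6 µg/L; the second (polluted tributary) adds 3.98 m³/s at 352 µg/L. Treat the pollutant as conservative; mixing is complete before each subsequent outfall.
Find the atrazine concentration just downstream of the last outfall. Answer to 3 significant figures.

36.7 µg/L

After outfall 1: Q = 32.30 + 4.920 = 37.22 m³/s; C = (32.30·0.3300 + 4.920·20.60)/37.22 = 3.009 µg/L.
After outfall 2: Q = 37.22 + 3.980 = 41.20 m³/s; C = (37.22·3.009 + 3.980·352.0)/41.20 = 36.72 µg/L.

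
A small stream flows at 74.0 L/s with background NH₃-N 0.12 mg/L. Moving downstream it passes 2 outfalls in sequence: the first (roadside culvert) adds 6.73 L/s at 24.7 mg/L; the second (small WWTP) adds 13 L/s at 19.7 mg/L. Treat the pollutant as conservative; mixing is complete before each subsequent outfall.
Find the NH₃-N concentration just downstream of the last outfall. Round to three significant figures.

Below outfall 1: Q → 80.73 L/s, C = (74.00·0.1200 + 6.730·24.70)/80.73 = 2.169 mg/L.
Below outfall 2: Q → 93.73 L/s, C = (80.73·2.169 + 13.00·19.70)/93.73 = 4.601 mg/L.

4.60 mg/L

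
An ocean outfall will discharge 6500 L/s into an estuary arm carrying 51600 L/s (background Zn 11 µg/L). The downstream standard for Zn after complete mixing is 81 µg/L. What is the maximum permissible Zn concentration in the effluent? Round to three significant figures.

637 µg/L

At the limit, (Qr·Cr + Qe·Cₑ)/(Qr + Qe) = 81:
Cₑ = (58100·81 − 51600·11.00) / 6500 = 636.7 µg/L.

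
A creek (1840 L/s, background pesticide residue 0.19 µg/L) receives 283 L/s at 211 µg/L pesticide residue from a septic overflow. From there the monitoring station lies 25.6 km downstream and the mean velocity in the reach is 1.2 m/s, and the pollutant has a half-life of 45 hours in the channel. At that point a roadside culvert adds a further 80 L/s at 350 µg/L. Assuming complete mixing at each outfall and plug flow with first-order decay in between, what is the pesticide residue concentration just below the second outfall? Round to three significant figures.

Flow-weighted average: C = (1840·0.1900 + 283.0·211.0) / 2123 = 60060/2123 = 28.29 µg/L; combined flow 2123 L/s.
Travel time t = 25.6·1000 / 1.2 = 21330 s = 5.926 h.
Half-life 45 h → k = ln 2 / 45 = 0.01540 h⁻¹ = 0.3697 d⁻¹.
After decay, C = 28.29 × e^(−kt) = 28.29 × 0.9128 = 25.82 µg/L.
Second outfall: C = (2123·25.82 + 80.00·350.0)/2203 = 37.60 µg/L.

37.6 µg/L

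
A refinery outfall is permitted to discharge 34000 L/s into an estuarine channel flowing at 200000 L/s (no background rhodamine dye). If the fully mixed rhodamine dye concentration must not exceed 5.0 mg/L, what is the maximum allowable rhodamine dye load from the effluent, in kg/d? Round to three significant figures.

101000 kg/d

Mass balance at the limit: 200000·0 + 34000·Cₑ = 234000·5.0 → Cₑ = 34.41 mg/L.
34000 L/s = 34.00 m³/s. Load = 34.00 m³/s × 34.41 g/m³ × 86 400 s/d = 101100 kg/d.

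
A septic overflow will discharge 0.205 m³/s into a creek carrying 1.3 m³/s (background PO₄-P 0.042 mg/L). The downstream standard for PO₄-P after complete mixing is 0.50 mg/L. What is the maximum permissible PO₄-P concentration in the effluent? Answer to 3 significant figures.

At the limit, (Qr·Cr + Qe·Cₑ)/(Qr + Qe) = 0.50:
Cₑ = (1.505·0.50 − 1.300·0.04200) / 0.2050 = 3.404 mg/L.

3.40 mg/L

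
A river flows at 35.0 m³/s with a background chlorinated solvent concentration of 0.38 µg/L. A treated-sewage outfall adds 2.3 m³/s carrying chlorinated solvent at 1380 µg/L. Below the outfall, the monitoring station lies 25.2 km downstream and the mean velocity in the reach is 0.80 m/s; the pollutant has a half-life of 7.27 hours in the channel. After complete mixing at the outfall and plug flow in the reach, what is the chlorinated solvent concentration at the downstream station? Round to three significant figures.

Flow-weighted average: C = (35.00·0.3800 + 2.300·1380) / 37.30 = 3187/37.30 = 85.45 µg/L.
Travel time t = 25.2·1000 / 0.80 = 31500 s = 8.750 h.
Half-life 7.27 h → k = ln 2 / 7.27 = 0.09534 h⁻¹ = 2.288 d⁻¹.
Decay over the reach: 85.45·exp(−kt) = 85.45·0.4342 = 37.10 µg/L.

37.1 µg/L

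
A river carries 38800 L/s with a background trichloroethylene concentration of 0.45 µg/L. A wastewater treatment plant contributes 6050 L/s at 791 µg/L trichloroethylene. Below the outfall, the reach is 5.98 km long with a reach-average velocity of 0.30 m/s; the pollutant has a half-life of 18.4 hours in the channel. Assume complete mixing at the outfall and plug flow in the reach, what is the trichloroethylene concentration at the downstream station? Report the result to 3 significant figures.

Mixed concentration C = ΣQC/ΣQ = (38800·0.4500 + 6050·791.0) / 44850 = 4803000/44850 = 107.1 µg/L.
Travel time t = 5.98·1000 / 0.30 = 19930 s = 5.537 h.
Half-life 18.4 h → k = ln 2 / 18.4 = 0.03767 h⁻¹ = 0.9041 d⁻¹.
Decay over the reach: 107.1·exp(−kt) = 107.1·0.8117 = 86.93 µg/L.

86.9 µg/L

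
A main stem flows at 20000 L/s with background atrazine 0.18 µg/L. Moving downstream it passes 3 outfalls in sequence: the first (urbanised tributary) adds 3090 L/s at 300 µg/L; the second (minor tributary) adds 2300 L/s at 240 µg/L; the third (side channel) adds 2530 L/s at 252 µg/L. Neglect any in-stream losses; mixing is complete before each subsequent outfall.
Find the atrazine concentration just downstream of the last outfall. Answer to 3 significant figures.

Below outfall 1: Q → 23090 L/s, C = (20000·0.1800 + 3090·300.0)/23090 = 40.30 µg/L.
Below outfall 2: Q → 25390 L/s, C = (23090·40.30 + 2300·240.0)/25390 = 58.39 µg/L.
Below outfall 3: Q → 27920 L/s, C = (25390·58.39 + 2530·252.0)/27920 = 75.94 µg/L.

75.9 µg/L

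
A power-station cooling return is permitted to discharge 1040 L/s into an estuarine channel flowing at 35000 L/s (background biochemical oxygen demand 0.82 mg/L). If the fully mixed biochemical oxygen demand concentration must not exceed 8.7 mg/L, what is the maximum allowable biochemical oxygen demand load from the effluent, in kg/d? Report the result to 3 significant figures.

Mass balance at the limit: 35000·0.8200 + 1040·Cₑ = 36040·8.7 → Cₑ = 273.9 mg/L.
1040 L/s = 1.040 m³/s. Load = 1.040 m³/s × 273.9 g/m³ × 86 400 s/d = 24610 kg/d.

24600 kg/d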